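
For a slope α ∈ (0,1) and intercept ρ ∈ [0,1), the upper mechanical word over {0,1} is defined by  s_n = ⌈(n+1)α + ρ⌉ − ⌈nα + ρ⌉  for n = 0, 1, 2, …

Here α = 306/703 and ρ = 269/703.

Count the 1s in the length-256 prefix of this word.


111

#1s = Σ_{n=0}^{255} s_n = Σ_{n=0}^{255} (⌈(n+1)α+ρ⌉ − ⌈nα+ρ⌉)
the sum telescopes: every ⌈nα+ρ⌉ with 0 < n < 256 appears once with + and once with −, leaving ⌈256α+ρ⌉ − ⌈0·α+ρ⌉
256α + ρ = (256·306 + 269) / 703 = 78605/703
ρ = 269/703
⌈78605/703⌉ = 112,  ⌈269/703⌉ = 1
#1s = 112 − 1 = 111


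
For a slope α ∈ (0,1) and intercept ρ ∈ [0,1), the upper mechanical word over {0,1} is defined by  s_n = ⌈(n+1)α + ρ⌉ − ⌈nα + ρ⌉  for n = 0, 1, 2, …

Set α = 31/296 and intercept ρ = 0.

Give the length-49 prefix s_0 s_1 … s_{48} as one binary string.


n=0: ⌈(1·31)/296⌉ − ⌈(0·31)/296⌉ = ⌈31/296⌉ − ⌈0/296⌉ = 1 − 0 = 1
n=1: ⌈(2·31)/296⌉ − ⌈(1·31)/296⌉ = ⌈62/296⌉ − ⌈31/296⌉ = 1 − 1 = 0
n=2: ⌈(3·31)/296⌉ − ⌈(2·31)/296⌉ = ⌈93/296⌉ − ⌈62/296⌉ = 1 − 1 = 0
n=3: ⌈(4·31)/296⌉ − ⌈(3·31)/296⌉ = ⌈124/296⌉ − ⌈93/296⌉ = 1 − 1 = 0
n=4: ⌈(5·31)/296⌉ − ⌈(4·31)/296⌉ = ⌈155/296⌉ − ⌈124/296⌉ = 1 − 1 = 0
n=5: ⌈(6·31)/296⌉ − ⌈(5·31)/296⌉ = ⌈186/296⌉ − ⌈155/296⌉ = 1 − 1 = 0
n=6: ⌈(7·31)/296⌉ − ⌈(6·31)/296⌉ = ⌈217/296⌉ − ⌈186/296⌉ = 1 − 1 = 0
n=7: ⌈(8·31)/296⌉ − ⌈(7·31)/296⌉ = ⌈248/296⌉ − ⌈217/296⌉ = 1 − 1 = 0
n=8: ⌈(9·31)/296⌉ − ⌈(8·31)/296⌉ = ⌈279/296⌉ − ⌈248/296⌉ = 1 − 1 = 0
n=9: ⌈(10·31)/296⌉ − ⌈(9·31)/296⌉ = ⌈310/296⌉ − ⌈279/296⌉ = 2 − 1 = 1
n=10: ⌈(11·31)/296⌉ − ⌈(10·31)/296⌉ = ⌈341/296⌉ − ⌈310/296⌉ = 2 − 2 = 0
n=11: ⌈(12·31)/296⌉ − ⌈(11·31)/296⌉ = ⌈372/296⌉ − ⌈341/296⌉ = 2 − 2 = 0
n=12: ⌈(13·31)/296⌉ − ⌈(12·31)/296⌉ = ⌈403/296⌉ − ⌈372/296⌉ = 2 − 2 = 0
n=13: ⌈(14·31)/296⌉ − ⌈(13·31)/296⌉ = ⌈434/296⌉ − ⌈403/296⌉ = 2 − 2 = 0
n=14: ⌈(15·31)/296⌉ − ⌈(14·31)/296⌉ = ⌈465/296⌉ − ⌈434/296⌉ = 2 − 2 = 0
n=15: ⌈(16·31)/296⌉ − ⌈(15·31)/296⌉ = ⌈496/296⌉ − ⌈465/296⌉ = 2 − 2 = 0
n=16: ⌈(17·31)/296⌉ − ⌈(16·31)/296⌉ = ⌈527/296⌉ − ⌈496/296⌉ = 2 − 2 = 0
n=17: ⌈(18·31)/296⌉ − ⌈(17·31)/296⌉ = ⌈558/296⌉ − ⌈527/296⌉ = 2 − 2 = 0
n=18: ⌈(19·31)/296⌉ − ⌈(18·31)/296⌉ = ⌈589/296⌉ − ⌈558/296⌉ = 2 − 2 = 0
n=19: ⌈(20·31)/296⌉ − ⌈(19·31)/296⌉ = ⌈620/296⌉ − ⌈589/296⌉ = 3 − 2 = 1
n=20: ⌈(21·31)/296⌉ − ⌈(20·31)/296⌉ = ⌈651/296⌉ − ⌈620/296⌉ = 3 − 3 = 0
n=21: ⌈(22·31)/296⌉ − ⌈(21·31)/296⌉ = ⌈682/296⌉ − ⌈651/296⌉ = 3 − 3 = 0
n=22: ⌈(23·31)/296⌉ − ⌈(22·31)/296⌉ = ⌈713/296⌉ − ⌈682/296⌉ = 3 − 3 = 0
n=23: ⌈(24·31)/296⌉ − ⌈(23·31)/296⌉ = ⌈744/296⌉ − ⌈713/296⌉ = 3 − 3 = 0
n=24: ⌈(25·31)/296⌉ − ⌈(24·31)/296⌉ = ⌈775/296⌉ − ⌈744/296⌉ = 3 − 3 = 0
n=25: ⌈(26·31)/296⌉ − ⌈(25·31)/296⌉ = ⌈806/296⌉ − ⌈775/296⌉ = 3 − 3 = 0
n=26: ⌈(27·31)/296⌉ − ⌈(26·31)/296⌉ = ⌈837/296⌉ − ⌈806/296⌉ = 3 − 3 = 0
n=27: ⌈(28·31)/296⌉ − ⌈(27·31)/296⌉ = ⌈868/296⌉ − ⌈837/296⌉ = 3 − 3 = 0
n=28: ⌈(29·31)/296⌉ − ⌈(28·31)/296⌉ = ⌈899/296⌉ − ⌈868/296⌉ = 4 − 3 = 1
n=29: ⌈(30·31)/296⌉ − ⌈(29·31)/296⌉ = ⌈930/296⌉ − ⌈899/296⌉ = 4 − 4 = 0
n=30: ⌈(31·31)/296⌉ − ⌈(30·31)/296⌉ = ⌈961/296⌉ − ⌈930/296⌉ = 4 − 4 = 0
n=31: ⌈(32·31)/296⌉ − ⌈(31·31)/296⌉ = ⌈992/296⌉ − ⌈961/296⌉ = 4 − 4 = 0
n=32: ⌈(33·31)/296⌉ − ⌈(32·31)/296⌉ = ⌈1023/296⌉ − ⌈992/296⌉ = 4 − 4 = 0
n=33: ⌈(34·31)/296⌉ − ⌈(33·31)/296⌉ = ⌈1054/296⌉ − ⌈1023/296⌉ = 4 − 4 = 0
n=34: ⌈(35·31)/296⌉ − ⌈(34·31)/296⌉ = ⌈1085/296⌉ − ⌈1054/296⌉ = 4 − 4 = 0
n=35: ⌈(36·31)/296⌉ − ⌈(35·31)/296⌉ = ⌈1116/296⌉ − ⌈1085/296⌉ = 4 − 4 = 0
n=36: ⌈(37·31)/296⌉ − ⌈(36·31)/296⌉ = ⌈1147/296⌉ − ⌈1116/296⌉ = 4 − 4 = 0
n=37: ⌈(38·31)/296⌉ − ⌈(37·31)/296⌉ = ⌈1178/296⌉ − ⌈1147/296⌉ = 4 − 4 = 0
n=38: ⌈(39·31)/296⌉ − ⌈(38·31)/296⌉ = ⌈1209/296⌉ − ⌈1178/296⌉ = 5 − 4 = 1
n=39: ⌈(40·31)/296⌉ − ⌈(39·31)/296⌉ = ⌈1240/296⌉ − ⌈1209/296⌉ = 5 − 5 = 0
n=40: ⌈(41·31)/296⌉ − ⌈(40·31)/296⌉ = ⌈1271/296⌉ − ⌈1240/296⌉ = 5 − 5 = 0
n=41: ⌈(42·31)/296⌉ − ⌈(41·31)/296⌉ = ⌈1302/296⌉ − ⌈1271/296⌉ = 5 − 5 = 0
n=42: ⌈(43·31)/296⌉ − ⌈(42·31)/296⌉ = ⌈1333/296⌉ − ⌈1302/296⌉ = 5 − 5 = 0
n=43: ⌈(44·31)/296⌉ − ⌈(43·31)/296⌉ = ⌈1364/296⌉ − ⌈1333/296⌉ = 5 − 5 = 0
n=44: ⌈(45·31)/296⌉ − ⌈(44·31)/296⌉ = ⌈1395/296⌉ − ⌈1364/296⌉ = 5 − 5 = 0
n=45: ⌈(46·31)/296⌉ − ⌈(45·31)/296⌉ = ⌈1426/296⌉ − ⌈1395/296⌉ = 5 − 5 = 0
n=46: ⌈(47·31)/296⌉ − ⌈(46·31)/296⌉ = ⌈1457/296⌉ − ⌈1426/296⌉ = 5 − 5 = 0
n=47: ⌈(48·31)/296⌉ − ⌈(47·31)/296⌉ = ⌈1488/296⌉ − ⌈1457/296⌉ = 6 − 5 = 1
n=48: ⌈(49·31)/296⌉ − ⌈(48·31)/296⌉ = ⌈1519/296⌉ − ⌈1488/296⌉ = 6 − 6 = 0

1000000001000000000100000000100000000010000000010


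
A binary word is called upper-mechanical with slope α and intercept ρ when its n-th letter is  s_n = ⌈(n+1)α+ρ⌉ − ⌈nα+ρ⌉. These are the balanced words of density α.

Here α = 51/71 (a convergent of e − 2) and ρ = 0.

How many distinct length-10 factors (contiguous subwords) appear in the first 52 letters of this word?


t_n = ⌈(n·51)/71⌉ for n = 0 … 52:
  n=0…9: ⌈0/71⌉=0 ⌈51/71⌉=1 ⌈102/71⌉=2 ⌈153/71⌉=3 ⌈204/71⌉=3 ⌈255/71⌉=4 ⌈306/71⌉=5 ⌈357/71⌉=6 ⌈408/71⌉=6 ⌈459/71⌉=7
  n=10…19: ⌈510/71⌉=8 ⌈561/71⌉=8 ⌈612/71⌉=9 ⌈663/71⌉=10 ⌈714/71⌉=11 ⌈765/71⌉=11 ⌈816/71⌉=12 ⌈867/71⌉=13 ⌈918/71⌉=13 ⌈969/71⌉=14
  n=20…29: ⌈1020/71⌉=15 ⌈1071/71⌉=16 ⌈1122/71⌉=16 ⌈1173/71⌉=17 ⌈1224/71⌉=18 ⌈1275/71⌉=18 ⌈1326/71⌉=19 ⌈1377/71⌉=20 ⌈1428/71⌉=21 ⌈1479/71⌉=21
  n=30…39: ⌈1530/71⌉=22 ⌈1581/71⌉=23 ⌈1632/71⌉=23 ⌈1683/71⌉=24 ⌈1734/71⌉=25 ⌈1785/71⌉=26 ⌈1836/71⌉=26 ⌈1887/71⌉=27 ⌈1938/71⌉=28 ⌈1989/71⌉=29
  n=40…49: ⌈2040/71⌉=29 ⌈2091/71⌉=30 ⌈2142/71⌉=31 ⌈2193/71⌉=31 ⌈2244/71⌉=32 ⌈2295/71⌉=33 ⌈2346/71⌉=34 ⌈2397/71⌉=34 ⌈2448/71⌉=35 ⌈2499/71⌉=36
  n=50…52: ⌈2550/71⌉=36 ⌈2601/71⌉=37 ⌈2652/71⌉=38
s_n = t_(n+1) − t_n for n = 0 … 51 gives
prefix = 1110111011011101101110110111011011101110110111011011
slide a length-10 window over [0..9] … [42..51] (43 windows); first occurrence of each distinct factor:
  [  0..  9] 1110111011
  [  1.. 10] 1101110110
  [  2.. 11] 1011101101
  [  3.. 12] 0111011011
  [  4.. 13] 1110110111
  [  5.. 14] 1101101110
  [  6.. 15] 1011011101
  [  7.. 16] 0110111011
  [ 29.. 38] 1101110111
  [ 30.. 39] 1011101110
  [ 31.. 40] 0111011101
  (the other 32 windows repeat one of these)
distinct factors: {0110111011, 0111011011, 0111011101, 1011011101, 1011101101, 1011101110, 1101101110, 1101110110, 1101110111, 1110110111, 1110111011}
count = 11  (Sturmian bound for length 10 is 11)

11


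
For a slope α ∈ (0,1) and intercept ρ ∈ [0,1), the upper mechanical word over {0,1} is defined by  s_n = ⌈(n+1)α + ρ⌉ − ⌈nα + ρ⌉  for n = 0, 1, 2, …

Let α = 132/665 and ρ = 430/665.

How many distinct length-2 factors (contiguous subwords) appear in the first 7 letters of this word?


t_n = ⌈(n·132+430)/665⌉ for n = 0 … 7:
  n=0…7: ⌈430/665⌉=1 ⌈562/665⌉=1 ⌈694/665⌉=2 ⌈826/665⌉=2 ⌈958/665⌉=2 ⌈1090/665⌉=2 ⌈1222/665⌉=2 ⌈1354/665⌉=3
s_n = t_(n+1) − t_n for n = 0 … 6 gives
prefix = 0100001
slide a length-2 window over [0..1] … [5..6] (6 windows); first occurrence of each distinct factor:
  [  0..  1] 01
  [  1..  2] 10
  [  2..  3] 00
  (the other 3 windows repeat one of these)
distinct factors: {00, 01, 10}
count = 3  (Sturmian bound for length 2 is 3)

3


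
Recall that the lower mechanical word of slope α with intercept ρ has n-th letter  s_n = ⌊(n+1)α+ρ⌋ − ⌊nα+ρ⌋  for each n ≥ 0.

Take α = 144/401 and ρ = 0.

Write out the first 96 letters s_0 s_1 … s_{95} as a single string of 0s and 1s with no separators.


001001001001010010010010010100100100101001001001001010010010010010100100100101001001001001010010

n=0: ⌊(1·144)/401⌋ − ⌊(0·144)/401⌋ = ⌊144/401⌋ − ⌊0/401⌋ = 0 − 0 = 0
n=1: ⌊(2·144)/401⌋ − ⌊(1·144)/401⌋ = ⌊288/401⌋ − ⌊144/401⌋ = 0 − 0 = 0
n=2: ⌊(3·144)/401⌋ − ⌊(2·144)/401⌋ = ⌊432/401⌋ − ⌊288/401⌋ = 1 − 0 = 1
n=3: ⌊(4·144)/401⌋ − ⌊(3·144)/401⌋ = ⌊576/401⌋ − ⌊432/401⌋ = 1 − 1 = 0
n=4: ⌊(5·144)/401⌋ − ⌊(4·144)/401⌋ = ⌊720/401⌋ − ⌊576/401⌋ = 1 − 1 = 0
n=5: ⌊(6·144)/401⌋ − ⌊(5·144)/401⌋ = ⌊864/401⌋ − ⌊720/401⌋ = 2 − 1 = 1
n=6: ⌊(7·144)/401⌋ − ⌊(6·144)/401⌋ = ⌊1008/401⌋ − ⌊864/401⌋ = 2 − 2 = 0
n=7: ⌊(8·144)/401⌋ − ⌊(7·144)/401⌋ = ⌊1152/401⌋ − ⌊1008/401⌋ = 2 − 2 = 0
n=8: ⌊(9·144)/401⌋ − ⌊(8·144)/401⌋ = ⌊1296/401⌋ − ⌊1152/401⌋ = 3 − 2 = 1
n=9: ⌊(10·144)/401⌋ − ⌊(9·144)/401⌋ = ⌊1440/401⌋ − ⌊1296/401⌋ = 3 − 3 = 0
n=10: ⌊(11·144)/401⌋ − ⌊(10·144)/401⌋ = ⌊1584/401⌋ − ⌊1440/401⌋ = 3 − 3 = 0
n=11: ⌊(12·144)/401⌋ − ⌊(11·144)/401⌋ = ⌊1728/401⌋ − ⌊1584/401⌋ = 4 − 3 = 1
n=12: ⌊(13·144)/401⌋ − ⌊(12·144)/401⌋ = ⌊1872/401⌋ − ⌊1728/401⌋ = 4 − 4 = 0
n=13: ⌊(14·144)/401⌋ − ⌊(13·144)/401⌋ = ⌊2016/401⌋ − ⌊1872/401⌋ = 5 − 4 = 1
n=14: ⌊(15·144)/401⌋ − ⌊(14·144)/401⌋ = ⌊2160/401⌋ − ⌊2016/401⌋ = 5 − 5 = 0
n=15: ⌊(16·144)/401⌋ − ⌊(15·144)/401⌋ = ⌊2304/401⌋ − ⌊2160/401⌋ = 5 − 5 = 0
n=16: ⌊(17·144)/401⌋ − ⌊(16·144)/401⌋ = ⌊2448/401⌋ − ⌊2304/401⌋ = 6 − 5 = 1
n=17: ⌊(18·144)/401⌋ − ⌊(17·144)/401⌋ = ⌊2592/401⌋ − ⌊2448/401⌋ = 6 − 6 = 0
n=18: ⌊(19·144)/401⌋ − ⌊(18·144)/401⌋ = ⌊2736/401⌋ − ⌊2592/401⌋ = 6 − 6 = 0
n=19: ⌊(20·144)/401⌋ − ⌊(19·144)/401⌋ = ⌊2880/401⌋ − ⌊2736/401⌋ = 7 − 6 = 1
n=20: ⌊(21·144)/401⌋ − ⌊(20·144)/401⌋ = ⌊3024/401⌋ − ⌊2880/401⌋ = 7 − 7 = 0
n=21: ⌊(22·144)/401⌋ − ⌊(21·144)/401⌋ = ⌊3168/401⌋ − ⌊3024/401⌋ = 7 − 7 = 0
n=22: ⌊(23·144)/401⌋ − ⌊(22·144)/401⌋ = ⌊3312/401⌋ − ⌊3168/401⌋ = 8 − 7 = 1
n=23: ⌊(24·144)/401⌋ − ⌊(23·144)/401⌋ = ⌊3456/401⌋ − ⌊3312/401⌋ = 8 − 8 = 0
n=24: ⌊(25·144)/401⌋ − ⌊(24·144)/401⌋ = ⌊3600/401⌋ − ⌊3456/401⌋ = 8 − 8 = 0
n=25: ⌊(26·144)/401⌋ − ⌊(25·144)/401⌋ = ⌊3744/401⌋ − ⌊3600/401⌋ = 9 − 8 = 1
n=26: ⌊(27·144)/401⌋ − ⌊(26·144)/401⌋ = ⌊3888/401⌋ − ⌊3744/401⌋ = 9 − 9 = 0
n=27: ⌊(28·144)/401⌋ − ⌊(27·144)/401⌋ = ⌊4032/401⌋ − ⌊3888/401⌋ = 10 − 9 = 1
n=28: ⌊(29·144)/401⌋ − ⌊(28·144)/401⌋ = ⌊4176/401⌋ − ⌊4032/401⌋ = 10 − 10 = 0
n=29: ⌊(30·144)/401⌋ − ⌊(29·144)/401⌋ = ⌊4320/401⌋ − ⌊4176/401⌋ = 10 − 10 = 0
n=30: ⌊(31·144)/401⌋ − ⌊(30·144)/401⌋ = ⌊4464/401⌋ − ⌊4320/401⌋ = 11 − 10 = 1
n=31: ⌊(32·144)/401⌋ − ⌊(31·144)/401⌋ = ⌊4608/401⌋ − ⌊4464/401⌋ = 11 − 11 = 0
n=32: ⌊(33·144)/401⌋ − ⌊(32·144)/401⌋ = ⌊4752/401⌋ − ⌊4608/401⌋ = 11 − 11 = 0
n=33: ⌊(34·144)/401⌋ − ⌊(33·144)/401⌋ = ⌊4896/401⌋ − ⌊4752/401⌋ = 12 − 11 = 1
n=34: ⌊(35·144)/401⌋ − ⌊(34·144)/401⌋ = ⌊5040/401⌋ − ⌊4896/401⌋ = 12 − 12 = 0
n=35: ⌊(36·144)/401⌋ − ⌊(35·144)/401⌋ = ⌊5184/401⌋ − ⌊5040/401⌋ = 12 − 12 = 0
n=36: ⌊(37·144)/401⌋ − ⌊(36·144)/401⌋ = ⌊5328/401⌋ − ⌊5184/401⌋ = 13 − 12 = 1
n=37: ⌊(38·144)/401⌋ − ⌊(37·144)/401⌋ = ⌊5472/401⌋ − ⌊5328/401⌋ = 13 − 13 = 0
n=38: ⌊(39·144)/401⌋ − ⌊(38·144)/401⌋ = ⌊5616/401⌋ − ⌊5472/401⌋ = 14 − 13 = 1
n=39: ⌊(40·144)/401⌋ − ⌊(39·144)/401⌋ = ⌊5760/401⌋ − ⌊5616/401⌋ = 14 − 14 = 0
n=40: ⌊(41·144)/401⌋ − ⌊(40·144)/401⌋ = ⌊5904/401⌋ − ⌊5760/401⌋ = 14 − 14 = 0
n=41: ⌊(42·144)/401⌋ − ⌊(41·144)/401⌋ = ⌊6048/401⌋ − ⌊5904/401⌋ = 15 − 14 = 1
n=42: ⌊(43·144)/401⌋ − ⌊(42·144)/401⌋ = ⌊6192/401⌋ − ⌊6048/401⌋ = 15 − 15 = 0
n=43: ⌊(44·144)/401⌋ − ⌊(43·144)/401⌋ = ⌊6336/401⌋ − ⌊6192/401⌋ = 15 − 15 = 0
n=44: ⌊(45·144)/401⌋ − ⌊(44·144)/401⌋ = ⌊6480/401⌋ − ⌊6336/401⌋ = 16 − 15 = 1
n=45: ⌊(46·144)/401⌋ − ⌊(45·144)/401⌋ = ⌊6624/401⌋ − ⌊6480/401⌋ = 16 − 16 = 0
n=46: ⌊(47·144)/401⌋ − ⌊(46·144)/401⌋ = ⌊6768/401⌋ − ⌊6624/401⌋ = 16 − 16 = 0
n=47: ⌊(48·144)/401⌋ − ⌊(47·144)/401⌋ = ⌊6912/401⌋ − ⌊6768/401⌋ = 17 − 16 = 1
n=48: ⌊(49·144)/401⌋ − ⌊(48·144)/401⌋ = ⌊7056/401⌋ − ⌊6912/401⌋ = 17 − 17 = 0
n=49: ⌊(50·144)/401⌋ − ⌊(49·144)/401⌋ = ⌊7200/401⌋ − ⌊7056/401⌋ = 17 − 17 = 0
n=50: ⌊(51·144)/401⌋ − ⌊(50·144)/401⌋ = ⌊7344/401⌋ − ⌊7200/401⌋ = 18 − 17 = 1
n=51: ⌊(52·144)/401⌋ − ⌊(51·144)/401⌋ = ⌊7488/401⌋ − ⌊7344/401⌋ = 18 − 18 = 0
n=52: ⌊(53·144)/401⌋ − ⌊(52·144)/401⌋ = ⌊7632/401⌋ − ⌊7488/401⌋ = 19 − 18 = 1
n=53: ⌊(54·144)/401⌋ − ⌊(53·144)/401⌋ = ⌊7776/401⌋ − ⌊7632/401⌋ = 19 − 19 = 0
n=54: ⌊(55·144)/401⌋ − ⌊(54·144)/401⌋ = ⌊7920/401⌋ − ⌊7776/401⌋ = 19 − 19 = 0
n=55: ⌊(56·144)/401⌋ − ⌊(55·144)/401⌋ = ⌊8064/401⌋ − ⌊7920/401⌋ = 20 − 19 = 1
n=56: ⌊(57·144)/401⌋ − ⌊(56·144)/401⌋ = ⌊8208/401⌋ − ⌊8064/401⌋ = 20 − 20 = 0
n=57: ⌊(58·144)/401⌋ − ⌊(57·144)/401⌋ = ⌊8352/401⌋ − ⌊8208/401⌋ = 20 − 20 = 0
n=58: ⌊(59·144)/401⌋ − ⌊(58·144)/401⌋ = ⌊8496/401⌋ − ⌊8352/401⌋ = 21 − 20 = 1
n=59: ⌊(60·144)/401⌋ − ⌊(59·144)/401⌋ = ⌊8640/401⌋ − ⌊8496/401⌋ = 21 − 21 = 0
n=60: ⌊(61·144)/401⌋ − ⌊(60·144)/401⌋ = ⌊8784/401⌋ − ⌊8640/401⌋ = 21 − 21 = 0
n=61: ⌊(62·144)/401⌋ − ⌊(61·144)/401⌋ = ⌊8928/401⌋ − ⌊8784/401⌋ = 22 − 21 = 1
n=62: ⌊(63·144)/401⌋ − ⌊(62·144)/401⌋ = ⌊9072/401⌋ − ⌊8928/401⌋ = 22 − 22 = 0
n=63: ⌊(64·144)/401⌋ − ⌊(63·144)/401⌋ = ⌊9216/401⌋ − ⌊9072/401⌋ = 22 − 22 = 0
n=64: ⌊(65·144)/401⌋ − ⌊(64·144)/401⌋ = ⌊9360/401⌋ − ⌊9216/401⌋ = 23 − 22 = 1
n=65: ⌊(66·144)/401⌋ − ⌊(65·144)/401⌋ = ⌊9504/401⌋ − ⌊9360/401⌋ = 23 − 23 = 0
n=66: ⌊(67·144)/401⌋ − ⌊(66·144)/401⌋ = ⌊9648/401⌋ − ⌊9504/401⌋ = 24 − 23 = 1
n=67: ⌊(68·144)/401⌋ − ⌊(67·144)/401⌋ = ⌊9792/401⌋ − ⌊9648/401⌋ = 24 − 24 = 0
n=68: ⌊(69·144)/401⌋ − ⌊(68·144)/401⌋ = ⌊9936/401⌋ − ⌊9792/401⌋ = 24 − 24 = 0
n=69: ⌊(70·144)/401⌋ − ⌊(69·144)/401⌋ = ⌊10080/401⌋ − ⌊9936/401⌋ = 25 − 24 = 1
n=70: ⌊(71·144)/401⌋ − ⌊(70·144)/401⌋ = ⌊10224/401⌋ − ⌊10080/401⌋ = 25 − 25 = 0
n=71: ⌊(72·144)/401⌋ − ⌊(71·144)/401⌋ = ⌊10368/401⌋ − ⌊10224/401⌋ = 25 − 25 = 0
n=72: ⌊(73·144)/401⌋ − ⌊(72·144)/401⌋ = ⌊10512/401⌋ − ⌊10368/401⌋ = 26 − 25 = 1
n=73: ⌊(74·144)/401⌋ − ⌊(73·144)/401⌋ = ⌊10656/401⌋ − ⌊10512/401⌋ = 26 − 26 = 0
n=74: ⌊(75·144)/401⌋ − ⌊(74·144)/401⌋ = ⌊10800/401⌋ − ⌊10656/401⌋ = 26 − 26 = 0
n=75: ⌊(76·144)/401⌋ − ⌊(75·144)/401⌋ = ⌊10944/401⌋ − ⌊10800/401⌋ = 27 − 26 = 1
n=76: ⌊(77·144)/401⌋ − ⌊(76·144)/401⌋ = ⌊11088/401⌋ − ⌊10944/401⌋ = 27 − 27 = 0
n=77: ⌊(78·144)/401⌋ − ⌊(77·144)/401⌋ = ⌊11232/401⌋ − ⌊11088/401⌋ = 28 − 27 = 1
n=78: ⌊(79·144)/401⌋ − ⌊(78·144)/401⌋ = ⌊11376/401⌋ − ⌊11232/401⌋ = 28 − 28 = 0
n=79: ⌊(80·144)/401⌋ − ⌊(79·144)/401⌋ = ⌊11520/401⌋ − ⌊11376/401⌋ = 28 − 28 = 0
n=80: ⌊(81·144)/401⌋ − ⌊(80·144)/401⌋ = ⌊11664/401⌋ − ⌊11520/401⌋ = 29 − 28 = 1
n=81: ⌊(82·144)/401⌋ − ⌊(81·144)/401⌋ = ⌊11808/401⌋ − ⌊11664/401⌋ = 29 − 29 = 0
n=82: ⌊(83·144)/401⌋ − ⌊(82·144)/401⌋ = ⌊11952/401⌋ − ⌊11808/401⌋ = 29 − 29 = 0
n=83: ⌊(84·144)/401⌋ − ⌊(83·144)/401⌋ = ⌊12096/401⌋ − ⌊11952/401⌋ = 30 − 29 = 1
n=84: ⌊(85·144)/401⌋ − ⌊(84·144)/401⌋ = ⌊12240/401⌋ − ⌊12096/401⌋ = 30 − 30 = 0
n=85: ⌊(86·144)/401⌋ − ⌊(85·144)/401⌋ = ⌊12384/401⌋ − ⌊12240/401⌋ = 30 − 30 = 0
n=86: ⌊(87·144)/401⌋ − ⌊(86·144)/401⌋ = ⌊12528/401⌋ − ⌊12384/401⌋ = 31 − 30 = 1
n=87: ⌊(88·144)/401⌋ − ⌊(87·144)/401⌋ = ⌊12672/401⌋ − ⌊12528/401⌋ = 31 − 31 = 0
n=88: ⌊(89·144)/401⌋ − ⌊(88·144)/401⌋ = ⌊12816/401⌋ − ⌊12672/401⌋ = 31 − 31 = 0
n=89: ⌊(90·144)/401⌋ − ⌊(89·144)/401⌋ = ⌊12960/401⌋ − ⌊12816/401⌋ = 32 − 31 = 1
n=90: ⌊(91·144)/401⌋ − ⌊(90·144)/401⌋ = ⌊13104/401⌋ − ⌊12960/401⌋ = 32 − 32 = 0
n=91: ⌊(92·144)/401⌋ − ⌊(91·144)/401⌋ = ⌊13248/401⌋ − ⌊13104/401⌋ = 33 − 32 = 1
n=92: ⌊(93·144)/401⌋ − ⌊(92·144)/401⌋ = ⌊13392/401⌋ − ⌊13248/401⌋ = 33 − 33 = 0
n=93: ⌊(94·144)/401⌋ − ⌊(93·144)/401⌋ = ⌊13536/401⌋ − ⌊13392/401⌋ = 33 − 33 = 0
n=94: ⌊(95·144)/401⌋ − ⌊(94·144)/401⌋ = ⌊13680/401⌋ − ⌊13536/401⌋ = 34 − 33 = 1
n=95: ⌊(96·144)/401⌋ − ⌊(95·144)/401⌋ = ⌊13824/401⌋ − ⌊13680/401⌋ = 34 − 34 = 0


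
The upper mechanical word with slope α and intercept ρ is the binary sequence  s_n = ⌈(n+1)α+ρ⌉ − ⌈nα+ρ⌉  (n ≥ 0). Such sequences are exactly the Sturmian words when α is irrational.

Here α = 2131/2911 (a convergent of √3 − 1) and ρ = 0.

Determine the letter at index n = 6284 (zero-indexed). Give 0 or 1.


0

(n+1)α + ρ = (6285·2131) / 2911 = 13393335/2911
nα + ρ     = (6284·2131) / 2911 = 13391204/2911
⌈13393335/2911⌉ = 4601,  ⌈13391204/2911⌉ = 4601
s_{6284} = 4601 − 4601 = 0


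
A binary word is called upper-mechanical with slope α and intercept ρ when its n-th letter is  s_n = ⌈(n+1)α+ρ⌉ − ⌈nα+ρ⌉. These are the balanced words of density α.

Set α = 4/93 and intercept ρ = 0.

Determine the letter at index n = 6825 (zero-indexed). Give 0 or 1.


0

(n+1)α + ρ = (6826·4) / 93 = 27304/93
nα + ρ     = (6825·4) / 93 = 27300/93
⌈27304/93⌉ = 294,  ⌈27300/93⌉ = 294
s_{6825} = 294 − 294 = 0


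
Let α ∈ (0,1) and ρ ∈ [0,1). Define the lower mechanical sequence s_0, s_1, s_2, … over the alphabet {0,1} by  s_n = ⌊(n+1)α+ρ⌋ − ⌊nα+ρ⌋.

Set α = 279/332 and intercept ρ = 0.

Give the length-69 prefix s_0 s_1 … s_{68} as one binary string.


n=0: ⌊(1·279)/332⌋ − ⌊(0·279)/332⌋ = ⌊279/332⌋ − ⌊0/332⌋ = 0 − 0 = 0
n=1: ⌊(2·279)/332⌋ − ⌊(1·279)/332⌋ = ⌊558/332⌋ − ⌊279/332⌋ = 1 − 0 = 1
n=2: ⌊(3·279)/332⌋ − ⌊(2·279)/332⌋ = ⌊837/332⌋ − ⌊558/332⌋ = 2 − 1 = 1
n=3: ⌊(4·279)/332⌋ − ⌊(3·279)/332⌋ = ⌊1116/332⌋ − ⌊837/332⌋ = 3 − 2 = 1
n=4: ⌊(5·279)/332⌋ − ⌊(4·279)/332⌋ = ⌊1395/332⌋ − ⌊1116/332⌋ = 4 − 3 = 1
n=5: ⌊(6·279)/332⌋ − ⌊(5·279)/332⌋ = ⌊1674/332⌋ − ⌊1395/332⌋ = 5 − 4 = 1
n=6: ⌊(7·279)/332⌋ − ⌊(6·279)/332⌋ = ⌊1953/332⌋ − ⌊1674/332⌋ = 5 − 5 = 0
n=7: ⌊(8·279)/332⌋ − ⌊(7·279)/332⌋ = ⌊2232/332⌋ − ⌊1953/332⌋ = 6 − 5 = 1
n=8: ⌊(9·279)/332⌋ − ⌊(8·279)/332⌋ = ⌊2511/332⌋ − ⌊2232/332⌋ = 7 − 6 = 1
n=9: ⌊(10·279)/332⌋ − ⌊(9·279)/332⌋ = ⌊2790/332⌋ − ⌊2511/332⌋ = 8 − 7 = 1
n=10: ⌊(11·279)/332⌋ − ⌊(10·279)/332⌋ = ⌊3069/332⌋ − ⌊2790/332⌋ = 9 − 8 = 1
n=11: ⌊(12·279)/332⌋ − ⌊(11·279)/332⌋ = ⌊3348/332⌋ − ⌊3069/332⌋ = 10 − 9 = 1
n=12: ⌊(13·279)/332⌋ − ⌊(12·279)/332⌋ = ⌊3627/332⌋ − ⌊3348/332⌋ = 10 − 10 = 0
n=13: ⌊(14·279)/332⌋ − ⌊(13·279)/332⌋ = ⌊3906/332⌋ − ⌊3627/332⌋ = 11 − 10 = 1
n=14: ⌊(15·279)/332⌋ − ⌊(14·279)/332⌋ = ⌊4185/332⌋ − ⌊3906/332⌋ = 12 − 11 = 1
n=15: ⌊(16·279)/332⌋ − ⌊(15·279)/332⌋ = ⌊4464/332⌋ − ⌊4185/332⌋ = 13 − 12 = 1
n=16: ⌊(17·279)/332⌋ − ⌊(16·279)/332⌋ = ⌊4743/332⌋ − ⌊4464/332⌋ = 14 − 13 = 1
n=17: ⌊(18·279)/332⌋ − ⌊(17·279)/332⌋ = ⌊5022/332⌋ − ⌊4743/332⌋ = 15 − 14 = 1
n=18: ⌊(19·279)/332⌋ − ⌊(18·279)/332⌋ = ⌊5301/332⌋ − ⌊5022/332⌋ = 15 − 15 = 0
n=19: ⌊(20·279)/332⌋ − ⌊(19·279)/332⌋ = ⌊5580/332⌋ − ⌊5301/332⌋ = 16 − 15 = 1
n=20: ⌊(21·279)/332⌋ − ⌊(20·279)/332⌋ = ⌊5859/332⌋ − ⌊5580/332⌋ = 17 − 16 = 1
n=21: ⌊(22·279)/332⌋ − ⌊(21·279)/332⌋ = ⌊6138/332⌋ − ⌊5859/332⌋ = 18 − 17 = 1
n=22: ⌊(23·279)/332⌋ − ⌊(22·279)/332⌋ = ⌊6417/332⌋ − ⌊6138/332⌋ = 19 − 18 = 1
n=23: ⌊(24·279)/332⌋ − ⌊(23·279)/332⌋ = ⌊6696/332⌋ − ⌊6417/332⌋ = 20 − 19 = 1
n=24: ⌊(25·279)/332⌋ − ⌊(24·279)/332⌋ = ⌊6975/332⌋ − ⌊6696/332⌋ = 21 − 20 = 1
n=25: ⌊(26·279)/332⌋ − ⌊(25·279)/332⌋ = ⌊7254/332⌋ − ⌊6975/332⌋ = 21 − 21 = 0
n=26: ⌊(27·279)/332⌋ − ⌊(26·279)/332⌋ = ⌊7533/332⌋ − ⌊7254/332⌋ = 22 − 21 = 1
n=27: ⌊(28·279)/332⌋ − ⌊(27·279)/332⌋ = ⌊7812/332⌋ − ⌊7533/332⌋ = 23 − 22 = 1
n=28: ⌊(29·279)/332⌋ − ⌊(28·279)/332⌋ = ⌊8091/332⌋ − ⌊7812/332⌋ = 24 − 23 = 1
n=29: ⌊(30·279)/332⌋ − ⌊(29·279)/332⌋ = ⌊8370/332⌋ − ⌊8091/332⌋ = 25 − 24 = 1
n=30: ⌊(31·279)/332⌋ − ⌊(30·279)/332⌋ = ⌊8649/332⌋ − ⌊8370/332⌋ = 26 − 25 = 1
n=31: ⌊(32·279)/332⌋ − ⌊(31·279)/332⌋ = ⌊8928/332⌋ − ⌊8649/332⌋ = 26 − 26 = 0
n=32: ⌊(33·279)/332⌋ − ⌊(32·279)/332⌋ = ⌊9207/332⌋ − ⌊8928/332⌋ = 27 − 26 = 1
n=33: ⌊(34·279)/332⌋ − ⌊(33·279)/332⌋ = ⌊9486/332⌋ − ⌊9207/332⌋ = 28 − 27 = 1
n=34: ⌊(35·279)/332⌋ − ⌊(34·279)/332⌋ = ⌊9765/332⌋ − ⌊9486/332⌋ = 29 − 28 = 1
n=35: ⌊(36·279)/332⌋ − ⌊(35·279)/332⌋ = ⌊10044/332⌋ − ⌊9765/332⌋ = 30 − 29 = 1
n=36: ⌊(37·279)/332⌋ − ⌊(36·279)/332⌋ = ⌊10323/332⌋ − ⌊10044/332⌋ = 31 − 30 = 1
n=37: ⌊(38·279)/332⌋ − ⌊(37·279)/332⌋ = ⌊10602/332⌋ − ⌊10323/332⌋ = 31 − 31 = 0
n=38: ⌊(39·279)/332⌋ − ⌊(38·279)/332⌋ = ⌊10881/332⌋ − ⌊10602/332⌋ = 32 − 31 = 1
n=39: ⌊(40·279)/332⌋ − ⌊(39·279)/332⌋ = ⌊11160/332⌋ − ⌊10881/332⌋ = 33 − 32 = 1
n=40: ⌊(41·279)/332⌋ − ⌊(40·279)/332⌋ = ⌊11439/332⌋ − ⌊11160/332⌋ = 34 − 33 = 1
n=41: ⌊(42·279)/332⌋ − ⌊(41·279)/332⌋ = ⌊11718/332⌋ − ⌊11439/332⌋ = 35 − 34 = 1
n=42: ⌊(43·279)/332⌋ − ⌊(42·279)/332⌋ = ⌊11997/332⌋ − ⌊11718/332⌋ = 36 − 35 = 1
n=43: ⌊(44·279)/332⌋ − ⌊(43·279)/332⌋ = ⌊12276/332⌋ − ⌊11997/332⌋ = 36 − 36 = 0
n=44: ⌊(45·279)/332⌋ − ⌊(44·279)/332⌋ = ⌊12555/332⌋ − ⌊12276/332⌋ = 37 − 36 = 1
n=45: ⌊(46·279)/332⌋ − ⌊(45·279)/332⌋ = ⌊12834/332⌋ − ⌊12555/332⌋ = 38 − 37 = 1
n=46: ⌊(47·279)/332⌋ − ⌊(46·279)/332⌋ = ⌊13113/332⌋ − ⌊12834/332⌋ = 39 − 38 = 1
n=47: ⌊(48·279)/332⌋ − ⌊(47·279)/332⌋ = ⌊13392/332⌋ − ⌊13113/332⌋ = 40 − 39 = 1
n=48: ⌊(49·279)/332⌋ − ⌊(48·279)/332⌋ = ⌊13671/332⌋ − ⌊13392/332⌋ = 41 − 40 = 1
n=49: ⌊(50·279)/332⌋ − ⌊(49·279)/332⌋ = ⌊13950/332⌋ − ⌊13671/332⌋ = 42 − 41 = 1
n=50: ⌊(51·279)/332⌋ − ⌊(50·279)/332⌋ = ⌊14229/332⌋ − ⌊13950/332⌋ = 42 − 42 = 0
n=51: ⌊(52·279)/332⌋ − ⌊(51·279)/332⌋ = ⌊14508/332⌋ − ⌊14229/332⌋ = 43 − 42 = 1
n=52: ⌊(53·279)/332⌋ − ⌊(52·279)/332⌋ = ⌊14787/332⌋ − ⌊14508/332⌋ = 44 − 43 = 1
n=53: ⌊(54·279)/332⌋ − ⌊(53·279)/332⌋ = ⌊15066/332⌋ − ⌊14787/332⌋ = 45 − 44 = 1
n=54: ⌊(55·279)/332⌋ − ⌊(54·279)/332⌋ = ⌊15345/332⌋ − ⌊15066/332⌋ = 46 − 45 = 1
n=55: ⌊(56·279)/332⌋ − ⌊(55·279)/332⌋ = ⌊15624/332⌋ − ⌊15345/332⌋ = 47 − 46 = 1
n=56: ⌊(57·279)/332⌋ − ⌊(56·279)/332⌋ = ⌊15903/332⌋ − ⌊15624/332⌋ = 47 − 47 = 0
n=57: ⌊(58·279)/332⌋ − ⌊(57·279)/332⌋ = ⌊16182/332⌋ − ⌊15903/332⌋ = 48 − 47 = 1
n=58: ⌊(59·279)/332⌋ − ⌊(58·279)/332⌋ = ⌊16461/332⌋ − ⌊16182/332⌋ = 49 − 48 = 1
n=59: ⌊(60·279)/332⌋ − ⌊(59·279)/332⌋ = ⌊16740/332⌋ − ⌊16461/332⌋ = 50 − 49 = 1
n=60: ⌊(61·279)/332⌋ − ⌊(60·279)/332⌋ = ⌊17019/332⌋ − ⌊16740/332⌋ = 51 − 50 = 1
n=61: ⌊(62·279)/332⌋ − ⌊(61·279)/332⌋ = ⌊17298/332⌋ − ⌊17019/332⌋ = 52 − 51 = 1
n=62: ⌊(63·279)/332⌋ − ⌊(62·279)/332⌋ = ⌊17577/332⌋ − ⌊17298/332⌋ = 52 − 52 = 0
n=63: ⌊(64·279)/332⌋ − ⌊(63·279)/332⌋ = ⌊17856/332⌋ − ⌊17577/332⌋ = 53 − 52 = 1
n=64: ⌊(65·279)/332⌋ − ⌊(64·279)/332⌋ = ⌊18135/332⌋ − ⌊17856/332⌋ = 54 − 53 = 1
n=65: ⌊(66·279)/332⌋ − ⌊(65·279)/332⌋ = ⌊18414/332⌋ − ⌊18135/332⌋ = 55 − 54 = 1
n=66: ⌊(67·279)/332⌋ − ⌊(66·279)/332⌋ = ⌊18693/332⌋ − ⌊18414/332⌋ = 56 − 55 = 1
n=67: ⌊(68·279)/332⌋ − ⌊(67·279)/332⌋ = ⌊18972/332⌋ − ⌊18693/332⌋ = 57 − 56 = 1
n=68: ⌊(69·279)/332⌋ − ⌊(68·279)/332⌋ = ⌊19251/332⌋ − ⌊18972/332⌋ = 57 − 57 = 0

011111011111011111011111101111101111101111101111110111110111110111110


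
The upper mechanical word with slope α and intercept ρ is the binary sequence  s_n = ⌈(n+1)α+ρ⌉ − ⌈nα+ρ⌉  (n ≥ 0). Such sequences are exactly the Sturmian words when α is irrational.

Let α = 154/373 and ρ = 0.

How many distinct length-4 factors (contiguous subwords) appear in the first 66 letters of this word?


t_n = ⌈(n·154)/373⌉ for n = 0 … 66:
  n=0…9: ⌈0/373⌉=0 ⌈154/373⌉=1 ⌈308/373⌉=1 ⌈462/373⌉=2 ⌈616/373⌉=2 ⌈770/373⌉=3 ⌈924/373⌉=3 ⌈1078/373⌉=3 ⌈1232/373⌉=4 ⌈1386/373⌉=4
  n=10…19: ⌈1540/373⌉=5 ⌈1694/373⌉=5 ⌈1848/373⌉=5 ⌈2002/373⌉=6 ⌈2156/373⌉=6 ⌈2310/373⌉=7 ⌈2464/373⌉=7 ⌈2618/373⌉=8 ⌈2772/373⌉=8 ⌈2926/373⌉=8
  n=20…29: ⌈3080/373⌉=9 ⌈3234/373⌉=9 ⌈3388/373⌉=10 ⌈3542/373⌉=10 ⌈3696/373⌉=10 ⌈3850/373⌉=11 ⌈4004/373⌉=11 ⌈4158/373⌉=12 ⌈4312/373⌉=12 ⌈4466/373⌉=12
  n=30…39: ⌈4620/373⌉=13 ⌈4774/373⌉=13 ⌈4928/373⌉=14 ⌈5082/373⌉=14 ⌈5236/373⌉=15 ⌈5390/373⌉=15 ⌈5544/373⌉=15 ⌈5698/373⌉=16 ⌈5852/373⌉=16 ⌈6006/373⌉=17
  n=40…49: ⌈6160/373⌉=17 ⌈6314/373⌉=17 ⌈6468/373⌉=18 ⌈6622/373⌉=18 ⌈6776/373⌉=19 ⌈6930/373⌉=19 ⌈7084/373⌉=19 ⌈7238/373⌉=20 ⌈7392/373⌉=20 ⌈7546/373⌉=21
  n=50…59: ⌈7700/373⌉=21 ⌈7854/373⌉=22 ⌈8008/373⌉=22 ⌈8162/373⌉=22 ⌈8316/373⌉=23 ⌈8470/373⌉=23 ⌈8624/373⌉=24 ⌈8778/373⌉=24 ⌈8932/373⌉=24 ⌈9086/373⌉=25
  n=60…66: ⌈9240/373⌉=25 ⌈9394/373⌉=26 ⌈9548/373⌉=26 ⌈9702/373⌉=27 ⌈9856/373⌉=27 ⌈10010/373⌉=27 ⌈10164/373⌉=28
s_n = t_(n+1) − t_n for n = 0 … 65 gives
prefix = 101010010100101010010100101001010100101001010010101001010010101001
slide a length-4 window over [0..3] … [62..65] (63 windows); first occurrence of each distinct factor:
  [  0..  3] 1010
  [  1..  4] 0101
  [  3..  6] 0100
  [  4..  7] 1001
  [  5..  8] 0010
  (the other 58 windows repeat one of these)
distinct factors: {0010, 0100, 0101, 1001, 1010}
count = 5  (Sturmian bound for length 4 is 5)

5


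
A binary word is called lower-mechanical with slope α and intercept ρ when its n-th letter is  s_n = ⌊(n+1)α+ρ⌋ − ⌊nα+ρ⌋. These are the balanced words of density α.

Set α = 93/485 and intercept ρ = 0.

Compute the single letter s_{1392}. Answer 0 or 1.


1

(n+1)α + ρ = (1393·93) / 485 = 129549/485
nα + ρ     = (1392·93) / 485 = 129456/485
⌊129549/485⌋ = 267,  ⌊129456/485⌋ = 266
s_{1392} = 267 − 266 = 1


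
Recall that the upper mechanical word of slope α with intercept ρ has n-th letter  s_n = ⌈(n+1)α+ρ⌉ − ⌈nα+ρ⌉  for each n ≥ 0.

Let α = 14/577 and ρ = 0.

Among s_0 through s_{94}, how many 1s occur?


3

#1s = Σ_{n=0}^{94} s_n = Σ_{n=0}^{94} (⌈(n+1)α+ρ⌉ − ⌈nα+ρ⌉)
the sum telescopes: every ⌈nα+ρ⌉ with 0 < n < 95 appears once with + and once with −, leaving ⌈95α+ρ⌉ − ⌈0·α+ρ⌉
95α + ρ = (95·14) / 577 = 1330/577
ρ = 0/577
⌈1330/577⌉ = 3,  ⌈0/577⌉ = 0
#1s = 3 − 0 = 3


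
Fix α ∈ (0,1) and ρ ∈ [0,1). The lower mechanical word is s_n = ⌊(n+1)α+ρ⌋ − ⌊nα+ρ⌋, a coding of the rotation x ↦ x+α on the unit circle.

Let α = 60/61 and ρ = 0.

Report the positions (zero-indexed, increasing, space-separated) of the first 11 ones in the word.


1 2 3 4 5 6 7 8 9 10 11

n=0: ⌊60/61⌋−⌊0/61⌋ = 0−0 = 0
n=1: ⌊120/61⌋−⌊60/61⌋ = 1−0 = 1  ← one
n=2: ⌊180/61⌋−⌊120/61⌋ = 2−1 = 1  ← one
n=3: ⌊240/61⌋−⌊180/61⌋ = 3−2 = 1  ← one
n=4: ⌊300/61⌋−⌊240/61⌋ = 4−3 = 1  ← one
n=5: ⌊360/61⌋−⌊300/61⌋ = 5−4 = 1  ← one
n=6: ⌊420/61⌋−⌊360/61⌋ = 6−5 = 1  ← one
n=7: ⌊480/61⌋−⌊420/61⌋ = 7−6 = 1  ← one
n=8: ⌊540/61⌋−⌊480/61⌋ = 8−7 = 1  ← one
n=9: ⌊600/61⌋−⌊540/61⌋ = 9−8 = 1  ← one
n=10: ⌊660/61⌋−⌊600/61⌋ = 10−9 = 1  ← one
n=11: ⌊720/61⌋−⌊660/61⌋ = 11−10 = 1  ← one
positions of the first 11 ones: 1 2 3 4 5 6 7 8 9 10 11


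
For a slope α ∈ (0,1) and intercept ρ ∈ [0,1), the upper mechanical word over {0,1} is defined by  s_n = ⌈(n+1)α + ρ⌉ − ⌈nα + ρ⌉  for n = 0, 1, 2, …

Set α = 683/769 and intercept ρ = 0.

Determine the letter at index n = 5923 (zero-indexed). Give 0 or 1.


(n+1)α + ρ = (5924·683) / 769 = 4046092/769
nα + ρ     = (5923·683) / 769 = 4045409/769
⌈4046092/769⌉ = 5262,  ⌈4045409/769⌉ = 5261
s_{5923} = 5262 − 5261 = 1

1


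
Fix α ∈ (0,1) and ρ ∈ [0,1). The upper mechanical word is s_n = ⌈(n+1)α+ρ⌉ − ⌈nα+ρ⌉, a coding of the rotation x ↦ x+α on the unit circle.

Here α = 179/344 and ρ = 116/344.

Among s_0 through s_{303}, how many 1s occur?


158

#1s = Σ_{n=0}^{303} s_n = Σ_{n=0}^{303} (⌈(n+1)α+ρ⌉ − ⌈nα+ρ⌉)
the sum telescopes: every ⌈nα+ρ⌉ with 0 < n < 304 appears once with + and once with −, leaving ⌈304α+ρ⌉ − ⌈0·α+ρ⌉
304α + ρ = (304·179 + 116) / 344 = 54532/344
ρ = 116/344
⌈54532/344⌉ = 159,  ⌈116/344⌉ = 1
#1s = 159 − 1 = 158


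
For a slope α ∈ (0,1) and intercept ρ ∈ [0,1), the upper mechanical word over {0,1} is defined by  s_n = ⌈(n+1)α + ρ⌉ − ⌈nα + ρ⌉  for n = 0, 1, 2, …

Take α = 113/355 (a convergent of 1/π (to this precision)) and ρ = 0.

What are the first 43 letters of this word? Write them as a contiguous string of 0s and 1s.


n=0: ⌈(1·113)/355⌉ − ⌈(0·113)/355⌉ = ⌈113/355⌉ − ⌈0/355⌉ = 1 − 0 = 1
n=1: ⌈(2·113)/355⌉ − ⌈(1·113)/355⌉ = ⌈226/355⌉ − ⌈113/355⌉ = 1 − 1 = 0
n=2: ⌈(3·113)/355⌉ − ⌈(2·113)/355⌉ = ⌈339/355⌉ − ⌈226/355⌉ = 1 − 1 = 0
n=3: ⌈(4·113)/355⌉ − ⌈(3·113)/355⌉ = ⌈452/355⌉ − ⌈339/355⌉ = 2 − 1 = 1
n=4: ⌈(5·113)/355⌉ − ⌈(4·113)/355⌉ = ⌈565/355⌉ − ⌈452/355⌉ = 2 − 2 = 0
n=5: ⌈(6·113)/355⌉ − ⌈(5·113)/355⌉ = ⌈678/355⌉ − ⌈565/355⌉ = 2 − 2 = 0
n=6: ⌈(7·113)/355⌉ − ⌈(6·113)/355⌉ = ⌈791/355⌉ − ⌈678/355⌉ = 3 − 2 = 1
n=7: ⌈(8·113)/355⌉ − ⌈(7·113)/355⌉ = ⌈904/355⌉ − ⌈791/355⌉ = 3 − 3 = 0
n=8: ⌈(9·113)/355⌉ − ⌈(8·113)/355⌉ = ⌈1017/355⌉ − ⌈904/355⌉ = 3 − 3 = 0
n=9: ⌈(10·113)/355⌉ − ⌈(9·113)/355⌉ = ⌈1130/355⌉ − ⌈1017/355⌉ = 4 − 3 = 1
n=10: ⌈(11·113)/355⌉ − ⌈(10·113)/355⌉ = ⌈1243/355⌉ − ⌈1130/355⌉ = 4 − 4 = 0
n=11: ⌈(12·113)/355⌉ − ⌈(11·113)/355⌉ = ⌈1356/355⌉ − ⌈1243/355⌉ = 4 − 4 = 0
n=12: ⌈(13·113)/355⌉ − ⌈(12·113)/355⌉ = ⌈1469/355⌉ − ⌈1356/355⌉ = 5 − 4 = 1
n=13: ⌈(14·113)/355⌉ − ⌈(13·113)/355⌉ = ⌈1582/355⌉ − ⌈1469/355⌉ = 5 − 5 = 0
n=14: ⌈(15·113)/355⌉ − ⌈(14·113)/355⌉ = ⌈1695/355⌉ − ⌈1582/355⌉ = 5 − 5 = 0
n=15: ⌈(16·113)/355⌉ − ⌈(15·113)/355⌉ = ⌈1808/355⌉ − ⌈1695/355⌉ = 6 − 5 = 1
n=16: ⌈(17·113)/355⌉ − ⌈(16·113)/355⌉ = ⌈1921/355⌉ − ⌈1808/355⌉ = 6 − 6 = 0
n=17: ⌈(18·113)/355⌉ − ⌈(17·113)/355⌉ = ⌈2034/355⌉ − ⌈1921/355⌉ = 6 − 6 = 0
n=18: ⌈(19·113)/355⌉ − ⌈(18·113)/355⌉ = ⌈2147/355⌉ − ⌈2034/355⌉ = 7 − 6 = 1
n=19: ⌈(20·113)/355⌉ − ⌈(19·113)/355⌉ = ⌈2260/355⌉ − ⌈2147/355⌉ = 7 − 7 = 0
n=20: ⌈(21·113)/355⌉ − ⌈(20·113)/355⌉ = ⌈2373/355⌉ − ⌈2260/355⌉ = 7 − 7 = 0
n=21: ⌈(22·113)/355⌉ − ⌈(21·113)/355⌉ = ⌈2486/355⌉ − ⌈2373/355⌉ = 8 − 7 = 1
n=22: ⌈(23·113)/355⌉ − ⌈(22·113)/355⌉ = ⌈2599/355⌉ − ⌈2486/355⌉ = 8 − 8 = 0
n=23: ⌈(24·113)/355⌉ − ⌈(23·113)/355⌉ = ⌈2712/355⌉ − ⌈2599/355⌉ = 8 − 8 = 0
n=24: ⌈(25·113)/355⌉ − ⌈(24·113)/355⌉ = ⌈2825/355⌉ − ⌈2712/355⌉ = 8 − 8 = 0
n=25: ⌈(26·113)/355⌉ − ⌈(25·113)/355⌉ = ⌈2938/355⌉ − ⌈2825/355⌉ = 9 − 8 = 1
n=26: ⌈(27·113)/355⌉ − ⌈(26·113)/355⌉ = ⌈3051/355⌉ − ⌈2938/355⌉ = 9 − 9 = 0
n=27: ⌈(28·113)/355⌉ − ⌈(27·113)/355⌉ = ⌈3164/355⌉ − ⌈3051/355⌉ = 9 − 9 = 0
n=28: ⌈(29·113)/355⌉ − ⌈(28·113)/355⌉ = ⌈3277/355⌉ − ⌈3164/355⌉ = 10 − 9 = 1
n=29: ⌈(30·113)/355⌉ − ⌈(29·113)/355⌉ = ⌈3390/355⌉ − ⌈3277/355⌉ = 10 − 10 = 0
n=30: ⌈(31·113)/355⌉ − ⌈(30·113)/355⌉ = ⌈3503/355⌉ − ⌈3390/355⌉ = 10 − 10 = 0
n=31: ⌈(32·113)/355⌉ − ⌈(31·113)/355⌉ = ⌈3616/355⌉ − ⌈3503/355⌉ = 11 − 10 = 1
n=32: ⌈(33·113)/355⌉ − ⌈(32·113)/355⌉ = ⌈3729/355⌉ − ⌈3616/355⌉ = 11 − 11 = 0
n=33: ⌈(34·113)/355⌉ − ⌈(33·113)/355⌉ = ⌈3842/355⌉ − ⌈3729/355⌉ = 11 − 11 = 0
n=34: ⌈(35·113)/355⌉ − ⌈(34·113)/355⌉ = ⌈3955/355⌉ − ⌈3842/355⌉ = 12 − 11 = 1
n=35: ⌈(36·113)/355⌉ − ⌈(35·113)/355⌉ = ⌈4068/355⌉ − ⌈3955/355⌉ = 12 − 12 = 0
n=36: ⌈(37·113)/355⌉ − ⌈(36·113)/355⌉ = ⌈4181/355⌉ − ⌈4068/355⌉ = 12 − 12 = 0
n=37: ⌈(38·113)/355⌉ − ⌈(37·113)/355⌉ = ⌈4294/355⌉ − ⌈4181/355⌉ = 13 − 12 = 1
n=38: ⌈(39·113)/355⌉ − ⌈(38·113)/355⌉ = ⌈4407/355⌉ − ⌈4294/355⌉ = 13 − 13 = 0
n=39: ⌈(40·113)/355⌉ − ⌈(39·113)/355⌉ = ⌈4520/355⌉ − ⌈4407/355⌉ = 13 − 13 = 0
n=40: ⌈(41·113)/355⌉ − ⌈(40·113)/355⌉ = ⌈4633/355⌉ − ⌈4520/355⌉ = 14 − 13 = 1
n=41: ⌈(42·113)/355⌉ − ⌈(41·113)/355⌉ = ⌈4746/355⌉ − ⌈4633/355⌉ = 14 − 14 = 0
n=42: ⌈(43·113)/355⌉ − ⌈(42·113)/355⌉ = ⌈4859/355⌉ − ⌈4746/355⌉ = 14 − 14 = 0

1001001001001001001001000100100100100100100


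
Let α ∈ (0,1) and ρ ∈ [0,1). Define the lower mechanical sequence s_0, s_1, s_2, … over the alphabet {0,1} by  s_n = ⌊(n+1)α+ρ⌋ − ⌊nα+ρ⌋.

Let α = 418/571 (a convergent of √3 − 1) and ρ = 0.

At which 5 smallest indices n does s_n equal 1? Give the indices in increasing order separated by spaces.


1 2 4 5 6

n=0: ⌊418/571⌋−⌊0/571⌋ = 0−0 = 0
n=1: ⌊836/571⌋−⌊418/571⌋ = 1−0 = 1  ← one
n=2: ⌊1254/571⌋−⌊836/571⌋ = 2−1 = 1  ← one
n=3: ⌊1672/571⌋−⌊1254/571⌋ = 2−2 = 0
n=4: ⌊2090/571⌋−⌊1672/571⌋ = 3−2 = 1  ← one
n=5: ⌊2508/571⌋−⌊2090/571⌋ = 4−3 = 1  ← one
n=6: ⌊2926/571⌋−⌊2508/571⌋ = 5−4 = 1  ← one
positions of the first 5 ones: 1 2 4 5 6


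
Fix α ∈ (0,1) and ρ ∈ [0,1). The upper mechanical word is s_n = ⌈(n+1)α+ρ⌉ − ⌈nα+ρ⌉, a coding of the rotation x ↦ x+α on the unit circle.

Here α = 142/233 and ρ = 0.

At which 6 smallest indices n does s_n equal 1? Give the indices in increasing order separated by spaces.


n=0: ⌈142/233⌉−⌈0/233⌉ = 1−0 = 1  ← one
n=1: ⌈284/233⌉−⌈142/233⌉ = 2−1 = 1  ← one
n=2: ⌈426/233⌉−⌈284/233⌉ = 2−2 = 0
n=3: ⌈568/233⌉−⌈426/233⌉ = 3−2 = 1  ← one
n=4: ⌈710/233⌉−⌈568/233⌉ = 4−3 = 1  ← one
n=5: ⌈852/233⌉−⌈710/233⌉ = 4−4 = 0
n=6: ⌈994/233⌉−⌈852/233⌉ = 5−4 = 1  ← one
n=7: ⌈1136/233⌉−⌈994/233⌉ = 5−5 = 0
n=8: ⌈1278/233⌉−⌈1136/233⌉ = 6−5 = 1  ← one
positions of the first 6 ones: 0 1 3 4 6 8

0 1 3 4 6 8


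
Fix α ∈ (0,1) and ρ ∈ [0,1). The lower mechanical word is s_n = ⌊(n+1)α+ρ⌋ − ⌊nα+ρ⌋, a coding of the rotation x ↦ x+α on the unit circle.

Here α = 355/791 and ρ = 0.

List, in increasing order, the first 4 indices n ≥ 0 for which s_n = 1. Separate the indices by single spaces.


2 4 6 8

n=0: ⌊355/791⌋−⌊0/791⌋ = 0−0 = 0
n=1: ⌊710/791⌋−⌊355/791⌋ = 0−0 = 0
n=2: ⌊1065/791⌋−⌊710/791⌋ = 1−0 = 1  ← one
n=3: ⌊1420/791⌋−⌊1065/791⌋ = 1−1 = 0
n=4: ⌊1775/791⌋−⌊1420/791⌋ = 2−1 = 1  ← one
n=5: ⌊2130/791⌋−⌊1775/791⌋ = 2−2 = 0
n=6: ⌊2485/791⌋−⌊2130/791⌋ = 3−2 = 1  ← one
n=7: ⌊2840/791⌋−⌊2485/791⌋ = 3−3 = 0
n=8: ⌊3195/791⌋−⌊2840/791⌋ = 4−3 = 1  ← one
positions of the first 4 ones: 2 4 6 8


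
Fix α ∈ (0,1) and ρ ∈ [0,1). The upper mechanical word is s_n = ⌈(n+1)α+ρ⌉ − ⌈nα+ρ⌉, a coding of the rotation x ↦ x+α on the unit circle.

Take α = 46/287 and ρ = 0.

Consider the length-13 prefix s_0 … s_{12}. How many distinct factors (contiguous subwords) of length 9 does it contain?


5

t_n = ⌈(n·46)/287⌉ for n = 0 … 13:
  n=0…9: ⌈0/287⌉=0 ⌈46/287⌉=1 ⌈92/287⌉=1 ⌈138/287⌉=1 ⌈184/287⌉=1 ⌈230/287⌉=1 ⌈276/287⌉=1 ⌈322/287⌉=2 ⌈368/287⌉=2 ⌈414/287⌉=2
  n=10…13: ⌈460/287⌉=2 ⌈506/287⌉=2 ⌈552/287⌉=2 ⌈598/287⌉=3
s_n = t_(n+1) − t_n for n = 0 … 12 gives
prefix = 1000001000001
slide a length-9 window over [0..8] … [4..12] (5 windows); first occurrence of each distinct factor:
  [  0..  8] 100000100
  [  1..  9] 000001000
  [  2.. 10] 000010000
  [  3.. 11] 000100000
  [  4.. 12] 001000001
distinct factors: {000001000, 000010000, 000100000, 001000001, 100000100}
count = 5  (Sturmian bound for length 9 is 10)


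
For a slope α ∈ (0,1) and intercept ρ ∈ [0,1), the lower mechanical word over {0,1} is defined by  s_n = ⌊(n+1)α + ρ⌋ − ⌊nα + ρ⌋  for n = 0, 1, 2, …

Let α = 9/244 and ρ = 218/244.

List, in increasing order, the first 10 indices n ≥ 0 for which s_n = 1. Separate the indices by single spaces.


n=0: ⌊227/244⌋−⌊218/244⌋ = 0−0 = 0
n=1: ⌊236/244⌋−⌊227/244⌋ = 0−0 = 0
n=2: ⌊245/244⌋−⌊236/244⌋ = 1−0 = 1  ← one
n=3: ⌊254/244⌋−⌊245/244⌋ = 1−1 = 0
n=4: ⌊263/244⌋−⌊254/244⌋ = 1−1 = 0
  …
n=29: ⌊488/244⌋−⌊479/244⌋ = 2−1 = 1  ← one
n=30: ⌊497/244⌋−⌊488/244⌋ = 2−2 = 0
n=31: ⌊506/244⌋−⌊497/244⌋ = 2−2 = 0
  …
n=57: ⌊740/244⌋−⌊731/244⌋ = 3−2 = 1  ← one
n=58: ⌊749/244⌋−⌊740/244⌋ = 3−3 = 0
n=59: ⌊758/244⌋−⌊749/244⌋ = 3−3 = 0
  …
n=84: ⌊983/244⌋−⌊974/244⌋ = 4−3 = 1  ← one
n=85: ⌊992/244⌋−⌊983/244⌋ = 4−4 = 0
n=86: ⌊1001/244⌋−⌊992/244⌋ = 4−4 = 0
  …
n=111: ⌊1226/244⌋−⌊1217/244⌋ = 5−4 = 1  ← one
n=112: ⌊1235/244⌋−⌊1226/244⌋ = 5−5 = 0
n=113: ⌊1244/244⌋−⌊1235/244⌋ = 5−5 = 0
  …
n=138: ⌊1469/244⌋−⌊1460/244⌋ = 6−5 = 1  ← one
n=139: ⌊1478/244⌋−⌊1469/244⌋ = 6−6 = 0
n=140: ⌊1487/244⌋−⌊1478/244⌋ = 6−6 = 0
  …
n=165: ⌊1712/244⌋−⌊1703/244⌋ = 7−6 = 1  ← one
n=166: ⌊1721/244⌋−⌊1712/244⌋ = 7−7 = 0
n=167: ⌊1730/244⌋−⌊1721/244⌋ = 7−7 = 0
  …
n=192: ⌊1955/244⌋−⌊1946/244⌋ = 8−7 = 1  ← one
n=193: ⌊1964/244⌋−⌊1955/244⌋ = 8−8 = 0
n=194: ⌊1973/244⌋−⌊1964/244⌋ = 8−8 = 0
  …
n=219: ⌊2198/244⌋−⌊2189/244⌋ = 9−8 = 1  ← one
n=220: ⌊2207/244⌋−⌊2198/244⌋ = 9−9 = 0
n=221: ⌊2216/244⌋−⌊2207/244⌋ = 9−9 = 0
  …
n=246: ⌊2441/244⌋−⌊2432/244⌋ = 10−9 = 1  ← one
positions of the first 10 ones: 2 29 57 84 111 138 165 192 219 246

2 29 57 84 111 138 165 192 219 246
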